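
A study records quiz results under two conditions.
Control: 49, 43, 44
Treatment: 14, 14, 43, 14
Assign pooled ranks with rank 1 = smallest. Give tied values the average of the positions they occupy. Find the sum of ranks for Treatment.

10.5

Sorted (ascending): 14, 14, 14, 43, 43, 44, 49
The 3 values of 14 occupy positions 1–3 → average rank 2.
The 2 values of 43 occupy positions 4–5 → average rank (4+5)/2 = 4.5.
Treatment values → pooled ranks: 14→2, 14→2, 43→4.5, 14→2
Rank sum = 2 + 2 + 4.5 + 2 = 10.5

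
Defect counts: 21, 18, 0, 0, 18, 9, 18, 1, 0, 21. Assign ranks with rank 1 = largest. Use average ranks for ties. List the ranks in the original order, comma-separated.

1.5, 4, 9, 9, 4, 6, 4, 7, 9, 1.5

Sorted (descending): 21, 21, 18, 18, 18, 9, 1, 0, 0, 0
The 2 values of 21 occupy positions 1–2 → average rank (1+2)/2 = 1.5.
The 3 values of 18 occupy positions 3–5 → average rank 4.
The 3 values of 0 occupy positions 8–10 → average rank 9.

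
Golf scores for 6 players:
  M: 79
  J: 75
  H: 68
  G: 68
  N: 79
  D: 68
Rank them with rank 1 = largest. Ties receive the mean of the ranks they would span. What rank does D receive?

5

Sorted (descending): 79, 79, 75, 68, 68, 68
The 2 values of 79 occupy positions 1–2 → average rank (1+2)/2 = 1.5.
The 3 values of 68 occupy positions 4–6 → average rank 5.
D has value 68 → rank 5.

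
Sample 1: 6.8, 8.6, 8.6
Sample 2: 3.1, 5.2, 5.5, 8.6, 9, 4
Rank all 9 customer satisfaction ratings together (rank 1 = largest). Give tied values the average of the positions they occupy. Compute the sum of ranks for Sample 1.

11

Sorted (descending): 9, 8.6, 8.6, 8.6, 6.8, 5.5, 5.2, 4, 3.1
The 3 values of 8.6 occupy positions 2–4 → average rank 3.
Sample 1 values → pooled ranks: 6.8→5, 8.6→3, 8.6→3
Rank sum = 5 + 3 + 3 = 11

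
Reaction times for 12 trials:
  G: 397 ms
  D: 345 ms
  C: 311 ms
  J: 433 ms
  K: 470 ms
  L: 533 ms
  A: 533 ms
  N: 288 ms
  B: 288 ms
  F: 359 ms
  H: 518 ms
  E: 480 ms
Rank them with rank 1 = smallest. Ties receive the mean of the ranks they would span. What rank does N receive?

Sorted (ascending): 288, 288, 311, 345, 359, 397, 433, 470, 480, 518, 533, 533
The 2 values of 288 occupy positions 1–2 → average rank (1+2)/2 = 1.5.
The 2 values of 533 occupy positions 11–12 → average rank (11+12)/2 = 11.5.
N has value 288 ms → rank 1.5.

1.5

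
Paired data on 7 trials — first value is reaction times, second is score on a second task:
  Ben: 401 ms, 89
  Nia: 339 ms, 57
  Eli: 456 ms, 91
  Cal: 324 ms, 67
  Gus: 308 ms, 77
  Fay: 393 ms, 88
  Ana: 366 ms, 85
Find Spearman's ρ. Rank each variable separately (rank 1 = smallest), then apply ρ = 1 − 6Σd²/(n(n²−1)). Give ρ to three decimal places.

Ranks of variable 1: 6, 3, 7, 2, 1, 5, 4
Ranks of variable 2: 6, 1, 7, 2, 3, 5, 4
d = r₁ − r₂: 0, 2, 0, 0, -2, 0, 0
d²: 0, 4, 0, 0, 4, 0, 0; Σd² = 8
ρ = 1 − 6·8/(7·48) = 1 − 48/336 = 0.857

0.857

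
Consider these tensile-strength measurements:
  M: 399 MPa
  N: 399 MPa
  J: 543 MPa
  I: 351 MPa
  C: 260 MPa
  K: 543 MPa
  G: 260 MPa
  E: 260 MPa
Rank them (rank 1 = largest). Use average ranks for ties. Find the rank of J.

Sorted (descending): 543, 543, 399, 399, 351, 260, 260, 260
The 2 values of 543 occupy positions 1–2 → average rank (1+2)/2 = 1.5.
The 2 values of 399 occupy positions 3–4 → average rank (3+4)/2 = 3.5.
The 3 values of 260 occupy positions 6–8 → average rank 7.
J has value 543 MPa → rank 1.5.

1.5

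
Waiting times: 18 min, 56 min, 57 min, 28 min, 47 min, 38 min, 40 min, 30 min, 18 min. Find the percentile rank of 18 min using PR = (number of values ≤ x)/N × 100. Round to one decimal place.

22.2

N = 9.
Strictly below 18: 0. Equal to 18: 2.
PR = 2/9 × 100 = 22.2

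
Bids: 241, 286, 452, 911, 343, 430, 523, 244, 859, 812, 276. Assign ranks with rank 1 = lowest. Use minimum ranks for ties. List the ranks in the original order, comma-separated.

1, 4, 7, 11, 5, 6, 8, 2, 10, 9, 3

Sorted (ascending): 241, 244, 276, 286, 343, 430, 452, 523, 812, 859, 911
No ties — each value takes its position as its rank.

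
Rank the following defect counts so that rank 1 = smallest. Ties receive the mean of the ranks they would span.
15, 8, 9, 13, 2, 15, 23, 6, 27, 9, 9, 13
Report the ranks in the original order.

Sorted (ascending): 2, 6, 8, 9, 9, 9, 13, 13, 15, 15, 23, 27
The 3 values of 9 occupy positions 4–6 → average rank 5.
The 2 values of 13 occupy positions 7–8 → average rank (7+8)/2 = 7.5.
The 2 values of 15 occupy positions 9–10 → average rank (9+10)/2 = 9.5.

9.5, 3, 5, 7.5, 1, 9.5, 11, 2, 12, 5, 5, 7.5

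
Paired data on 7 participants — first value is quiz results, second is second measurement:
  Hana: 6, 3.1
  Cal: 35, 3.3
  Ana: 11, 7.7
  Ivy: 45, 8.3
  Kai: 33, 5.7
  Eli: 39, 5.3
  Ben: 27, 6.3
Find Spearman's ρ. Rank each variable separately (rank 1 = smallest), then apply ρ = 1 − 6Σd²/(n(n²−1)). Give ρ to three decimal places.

0.321

Ranks of variable 1: 1, 5, 2, 7, 4, 6, 3
Ranks of variable 2: 1, 2, 6, 7, 4, 3, 5
d = r₁ − r₂: 0, 3, -4, 0, 0, 3, -2
d²: 0, 9, 16, 0, 0, 9, 4; Σd² = 38
ρ = 1 − 6·38/(7·48) = 1 − 228/336 = 0.321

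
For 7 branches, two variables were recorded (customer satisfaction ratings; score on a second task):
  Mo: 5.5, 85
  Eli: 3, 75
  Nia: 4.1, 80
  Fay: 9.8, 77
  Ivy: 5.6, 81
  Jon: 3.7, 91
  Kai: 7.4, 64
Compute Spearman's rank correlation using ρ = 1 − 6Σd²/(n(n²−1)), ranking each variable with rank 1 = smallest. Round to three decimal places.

-0.286

Ranks of variable 1: 4, 1, 3, 7, 5, 2, 6
Ranks of variable 2: 6, 2, 4, 3, 5, 7, 1
d = r₁ − r₂: -2, -1, -1, 4, 0, -5, 5
d²: 4, 1, 1, 16, 0, 25, 25; Σd² = 72
ρ = 1 − 6·72/(7·48) = 1 − 432/336 = -0.286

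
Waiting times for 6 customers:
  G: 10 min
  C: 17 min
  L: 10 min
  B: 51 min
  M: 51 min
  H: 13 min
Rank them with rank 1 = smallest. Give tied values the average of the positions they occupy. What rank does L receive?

1.5

Sorted (ascending): 10, 10, 13, 17, 51, 51
The 2 values of 10 occupy positions 1–2 → average rank (1+2)/2 = 1.5.
The 2 values of 51 occupy positions 5–6 → average rank (5+6)/2 = 5.5.
L has value 10 min → rank 1.5.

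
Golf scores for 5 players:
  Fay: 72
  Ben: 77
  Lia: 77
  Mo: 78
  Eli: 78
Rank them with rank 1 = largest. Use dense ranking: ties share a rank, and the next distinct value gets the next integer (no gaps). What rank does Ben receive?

2

Sorted (descending): 78, 78, 77, 77, 72
The 2 values of 78 share dense rank 1.
The 2 values of 77 share dense rank 2.
Remaining distinct values take the next consecutive integers.
Ben has value 77 → rank 2.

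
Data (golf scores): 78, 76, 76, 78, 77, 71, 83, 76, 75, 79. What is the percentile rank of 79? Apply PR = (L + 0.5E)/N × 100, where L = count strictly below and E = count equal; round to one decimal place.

85.0

N = 10.
Strictly below 79: 8. Equal to 79: 1.
PR = (8 + 0.5·1)/10 × 100 = 85.0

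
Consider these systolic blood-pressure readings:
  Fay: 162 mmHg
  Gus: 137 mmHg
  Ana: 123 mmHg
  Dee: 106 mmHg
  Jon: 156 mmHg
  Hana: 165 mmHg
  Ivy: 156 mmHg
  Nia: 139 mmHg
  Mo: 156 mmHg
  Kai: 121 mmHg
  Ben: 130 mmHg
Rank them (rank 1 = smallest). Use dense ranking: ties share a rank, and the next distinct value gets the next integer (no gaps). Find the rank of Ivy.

Sorted (ascending): 106, 121, 123, 130, 137, 139, 156, 156, 156, 162, 165
The 3 values of 156 share dense rank 7.
Remaining distinct values take the next consecutive integers.
Ivy has value 156 mmHg → rank 7.

7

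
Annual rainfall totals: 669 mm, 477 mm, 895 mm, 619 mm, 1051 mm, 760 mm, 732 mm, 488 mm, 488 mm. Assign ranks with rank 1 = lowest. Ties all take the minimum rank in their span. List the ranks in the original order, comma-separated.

5, 1, 8, 4, 9, 7, 6, 2, 2

Sorted (ascending): 477, 488, 488, 619, 669, 732, 760, 895, 1051
The 2 values of 488 occupy positions 2–3 → each gets rank 2.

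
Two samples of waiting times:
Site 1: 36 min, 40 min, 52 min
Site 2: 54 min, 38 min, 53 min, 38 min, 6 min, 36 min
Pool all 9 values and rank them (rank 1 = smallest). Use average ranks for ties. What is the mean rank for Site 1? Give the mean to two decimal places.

Sorted (ascending): 6, 36, 36, 38, 38, 40, 52, 53, 54
The 2 values of 36 occupy positions 2–3 → average rank (2+3)/2 = 2.5.
The 2 values of 38 occupy positions 4–5 → average rank (4+5)/2 = 4.5.
Site 1 values → pooled ranks: 36→2.5, 40→6, 52→7
Mean rank = (2.5 + 6 + 7) / 3 = 5.17

5.17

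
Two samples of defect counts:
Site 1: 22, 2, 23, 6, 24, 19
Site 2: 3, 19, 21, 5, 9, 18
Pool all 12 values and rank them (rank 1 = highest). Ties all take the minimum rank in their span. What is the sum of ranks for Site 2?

45

Sorted (descending): 24, 23, 22, 21, 19, 19, 18, 9, 6, 5, 3, 2
The 2 values of 19 occupy positions 5–6 → each gets rank 5.
Site 2 values → pooled ranks: 3→11, 19→5, 21→4, 5→10, 9→8, 18→7
Rank sum = 11 + 5 + 4 + 10 + 8 + 7 = 45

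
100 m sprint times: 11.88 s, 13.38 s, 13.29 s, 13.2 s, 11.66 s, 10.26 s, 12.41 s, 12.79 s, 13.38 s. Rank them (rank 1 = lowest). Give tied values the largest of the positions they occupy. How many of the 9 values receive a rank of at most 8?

7

Sorted (ascending): 10.26, 11.66, 11.88, 12.41, 12.79, 13.2, 13.29, 13.38, 13.38
The 2 values of 13.38 occupy positions 8–9 → each gets rank 9.
Ranks ≤ 8: {1, 2, 3, 4, 5, 6, 7} → 7 values.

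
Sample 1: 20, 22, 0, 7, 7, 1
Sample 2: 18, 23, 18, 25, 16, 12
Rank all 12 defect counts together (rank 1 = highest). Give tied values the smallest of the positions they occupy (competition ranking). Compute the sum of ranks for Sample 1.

Sorted (descending): 25, 23, 22, 20, 18, 18, 16, 12, 7, 7, 1, 0
The 2 values of 18 occupy positions 5–6 → each gets rank 5.
The 2 values of 7 occupy positions 9–10 → each gets rank 9.
Sample 1 values → pooled ranks: 20→4, 22→3, 0→12, 7→9, 7→9, 1→11
Rank sum = 4 + 3 + 12 + 9 + 9 + 11 = 48

48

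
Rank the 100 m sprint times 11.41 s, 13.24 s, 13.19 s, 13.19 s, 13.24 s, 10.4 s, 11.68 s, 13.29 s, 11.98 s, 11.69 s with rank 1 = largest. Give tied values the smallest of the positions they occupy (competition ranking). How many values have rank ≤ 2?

3

Sorted (descending): 13.29, 13.24, 13.24, 13.19, 13.19, 11.98, 11.69, 11.68, 11.41, 10.4
The 2 values of 13.24 occupy positions 2–3 → each gets rank 2.
The 2 values of 13.19 occupy positions 4–5 → each gets rank 4.
Ranks ≤ 2: {1, 2, 2} → 3 values.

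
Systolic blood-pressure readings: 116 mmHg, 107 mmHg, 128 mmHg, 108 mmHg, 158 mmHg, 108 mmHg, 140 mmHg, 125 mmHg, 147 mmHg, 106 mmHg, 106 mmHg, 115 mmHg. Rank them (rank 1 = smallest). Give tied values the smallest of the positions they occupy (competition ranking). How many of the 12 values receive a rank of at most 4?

5

Sorted (ascending): 106, 106, 107, 108, 108, 115, 116, 125, 128, 140, 147, 158
The 2 values of 106 occupy positions 1–2 → each gets rank 1.
The 2 values of 108 occupy positions 4–5 → each gets rank 4.
Ranks ≤ 4: {1, 1, 3, 4, 4} → 5 values.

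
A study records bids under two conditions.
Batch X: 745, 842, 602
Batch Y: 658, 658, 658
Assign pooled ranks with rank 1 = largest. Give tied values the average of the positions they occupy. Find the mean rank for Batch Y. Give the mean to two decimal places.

Sorted (descending): 842, 745, 658, 658, 658, 602
The 3 values of 658 occupy positions 3–5 → average rank 4.
Batch Y values → pooled ranks: 658→4, 658→4, 658→4
Mean rank = (4 + 4 + 4) / 3 = 4.00

4.00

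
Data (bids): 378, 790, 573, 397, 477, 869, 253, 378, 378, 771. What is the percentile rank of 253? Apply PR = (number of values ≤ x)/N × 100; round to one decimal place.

N = 10.
Strictly below 253: 0. Equal to 253: 1.
PR = 1/10 × 100 = 10.0

10.0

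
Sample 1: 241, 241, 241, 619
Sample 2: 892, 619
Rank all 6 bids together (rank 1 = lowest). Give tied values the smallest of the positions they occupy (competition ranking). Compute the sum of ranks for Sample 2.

Sorted (ascending): 241, 241, 241, 619, 619, 892
The 3 values of 241 occupy positions 1–3 → each gets rank 1.
The 2 values of 619 occupy positions 4–5 → each gets rank 4.
Sample 2 values → pooled ranks: 892→6, 619→4
Rank sum = 6 + 4 = 10

10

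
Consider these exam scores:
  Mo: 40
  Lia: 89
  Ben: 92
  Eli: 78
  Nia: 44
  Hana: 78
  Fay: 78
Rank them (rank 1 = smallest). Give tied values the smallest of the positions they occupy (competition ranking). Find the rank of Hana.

3

Sorted (ascending): 40, 44, 78, 78, 78, 89, 92
The 3 values of 78 occupy positions 3–5 → each gets rank 3.
Hana has value 78 → rank 3.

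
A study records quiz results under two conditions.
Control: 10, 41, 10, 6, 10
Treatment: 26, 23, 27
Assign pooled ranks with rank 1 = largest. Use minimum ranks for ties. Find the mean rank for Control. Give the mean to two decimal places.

4.80

Sorted (descending): 41, 27, 26, 23, 10, 10, 10, 6
The 3 values of 10 occupy positions 5–7 → each gets rank 5.
Control values → pooled ranks: 10→5, 41→1, 10→5, 6→8, 10→5
Mean rank = (5 + 1 + 5 + 8 + 5) / 5 = 4.80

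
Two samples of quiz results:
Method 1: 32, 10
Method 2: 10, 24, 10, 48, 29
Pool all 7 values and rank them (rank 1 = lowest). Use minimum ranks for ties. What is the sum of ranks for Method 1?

Sorted (ascending): 10, 10, 10, 24, 29, 32, 48
The 3 values of 10 occupy positions 1–3 → each gets rank 1.
Method 1 values → pooled ranks: 32→6, 10→1
Rank sum = 6 + 1 = 7

7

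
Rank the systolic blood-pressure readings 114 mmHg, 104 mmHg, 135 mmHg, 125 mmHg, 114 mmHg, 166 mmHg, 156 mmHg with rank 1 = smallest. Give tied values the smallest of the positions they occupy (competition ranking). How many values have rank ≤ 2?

3

Sorted (ascending): 104, 114, 114, 125, 135, 156, 166
The 2 values of 114 occupy positions 2–3 → each gets rank 2.
Ranks ≤ 2: {1, 2, 2} → 3 values.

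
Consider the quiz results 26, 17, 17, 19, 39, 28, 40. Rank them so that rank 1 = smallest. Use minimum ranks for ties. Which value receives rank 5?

28

Sorted (ascending): 17, 17, 19, 26, 28, 39, 40
The 2 values of 17 occupy positions 1–2 → each gets rank 1.
Rank 5 → value 28.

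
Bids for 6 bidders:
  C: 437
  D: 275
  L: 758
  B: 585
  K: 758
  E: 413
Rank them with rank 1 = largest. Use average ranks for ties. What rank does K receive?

Sorted (descending): 758, 758, 585, 437, 413, 275
The 2 values of 758 occupy positions 1–2 → average rank (1+2)/2 = 1.5.
K has value 758 → rank 1.5.

1.5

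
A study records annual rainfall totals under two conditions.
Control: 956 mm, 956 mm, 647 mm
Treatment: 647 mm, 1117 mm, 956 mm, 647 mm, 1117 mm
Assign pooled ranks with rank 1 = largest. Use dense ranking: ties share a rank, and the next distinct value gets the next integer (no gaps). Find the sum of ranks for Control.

7

Sorted (descending): 1117, 1117, 956, 956, 956, 647, 647, 647
The 2 values of 1117 share dense rank 1.
The 3 values of 956 share dense rank 2.
The 3 values of 647 share dense rank 3.
Control values → pooled ranks: 956→2, 956→2, 647→3
Rank sum = 2 + 2 + 3 = 7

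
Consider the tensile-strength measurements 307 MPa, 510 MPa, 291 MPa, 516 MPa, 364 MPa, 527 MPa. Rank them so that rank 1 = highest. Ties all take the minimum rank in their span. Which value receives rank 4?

Sorted (descending): 527, 516, 510, 364, 307, 291
No ties — each value takes its position as its rank.
Rank 4 → value 364.

364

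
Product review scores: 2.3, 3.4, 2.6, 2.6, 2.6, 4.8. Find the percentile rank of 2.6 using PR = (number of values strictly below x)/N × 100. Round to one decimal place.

16.7

N = 6.
Strictly below 2.6: 1. Equal to 2.6: 3.
PR = 1/6 × 100 = 16.7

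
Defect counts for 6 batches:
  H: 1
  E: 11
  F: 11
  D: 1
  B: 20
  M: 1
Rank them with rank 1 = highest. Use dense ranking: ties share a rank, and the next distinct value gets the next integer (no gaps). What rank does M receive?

3

Sorted (descending): 20, 11, 11, 1, 1, 1
The 2 values of 11 share dense rank 2.
The 3 values of 1 share dense rank 3.
Remaining distinct values take the next consecutive integers.
M has value 1 → rank 3.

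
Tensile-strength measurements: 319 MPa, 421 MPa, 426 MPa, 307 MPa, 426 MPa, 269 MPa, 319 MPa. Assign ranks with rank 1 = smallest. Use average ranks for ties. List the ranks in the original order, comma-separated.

Sorted (ascending): 269, 307, 319, 319, 421, 426, 426
The 2 values of 319 occupy positions 3–4 → average rank (3+4)/2 = 3.5.
The 2 values of 426 occupy positions 6–7 → average rank (6+7)/2 = 6.5.

3.5, 5, 6.5, 2, 6.5, 1, 3.5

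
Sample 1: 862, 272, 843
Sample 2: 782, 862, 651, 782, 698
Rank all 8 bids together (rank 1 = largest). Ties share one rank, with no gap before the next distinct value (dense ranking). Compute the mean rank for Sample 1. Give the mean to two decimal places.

3.00

Sorted (descending): 862, 862, 843, 782, 782, 698, 651, 272
The 2 values of 862 share dense rank 1.
The 2 values of 782 share dense rank 3.
Remaining distinct values take the next consecutive integers.
Sample 1 values → pooled ranks: 862→1, 272→6, 843→2
Mean rank = (1 + 6 + 2) / 3 = 3.00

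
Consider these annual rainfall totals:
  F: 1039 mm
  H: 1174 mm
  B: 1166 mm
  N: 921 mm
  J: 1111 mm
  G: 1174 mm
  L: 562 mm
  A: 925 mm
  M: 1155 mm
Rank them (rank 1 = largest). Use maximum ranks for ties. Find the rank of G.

Sorted (descending): 1174, 1174, 1166, 1155, 1111, 1039, 925, 921, 562
The 2 values of 1174 occupy positions 1–2 → each gets rank 2.
G has value 1174 mm → rank 2.

2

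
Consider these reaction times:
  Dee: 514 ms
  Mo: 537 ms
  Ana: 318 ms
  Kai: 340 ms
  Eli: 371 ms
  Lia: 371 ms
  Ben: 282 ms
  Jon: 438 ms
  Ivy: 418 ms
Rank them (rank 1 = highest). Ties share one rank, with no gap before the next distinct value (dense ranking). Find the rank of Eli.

5

Sorted (descending): 537, 514, 438, 418, 371, 371, 340, 318, 282
The 2 values of 371 share dense rank 5.
Remaining distinct values take the next consecutive integers.
Eli has value 371 ms → rank 5.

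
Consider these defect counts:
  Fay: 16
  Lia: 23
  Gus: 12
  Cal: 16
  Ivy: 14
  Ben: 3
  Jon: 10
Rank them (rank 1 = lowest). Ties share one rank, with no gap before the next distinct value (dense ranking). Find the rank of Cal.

Sorted (ascending): 3, 10, 12, 14, 16, 16, 23
The 2 values of 16 share dense rank 5.
Remaining distinct values take the next consecutive integers.
Cal has value 16 → rank 5.

5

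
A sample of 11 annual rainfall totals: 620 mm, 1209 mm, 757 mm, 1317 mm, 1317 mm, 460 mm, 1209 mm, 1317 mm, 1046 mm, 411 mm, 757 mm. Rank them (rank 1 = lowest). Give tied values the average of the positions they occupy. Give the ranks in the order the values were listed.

Sorted (ascending): 411, 460, 620, 757, 757, 1046, 1209, 1209, 1317, 1317, 1317
The 2 values of 757 occupy positions 4–5 → average rank (4+5)/2 = 4.5.
The 2 values of 1209 occupy positions 7–8 → average rank (7+8)/2 = 7.5.
The 3 values of 1317 occupy positions 9–11 → average rank 10.

3, 7.5, 4.5, 10, 10, 2, 7.5, 10, 6, 1, 4.5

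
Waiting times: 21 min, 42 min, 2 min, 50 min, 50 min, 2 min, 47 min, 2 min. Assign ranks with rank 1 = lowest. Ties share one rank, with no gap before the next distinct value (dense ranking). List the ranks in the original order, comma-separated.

Sorted (ascending): 2, 2, 2, 21, 42, 47, 50, 50
The 3 values of 2 share dense rank 1.
The 2 values of 50 share dense rank 5.
Remaining distinct values take the next consecutive integers.

2, 3, 1, 5, 5, 1, 4, 1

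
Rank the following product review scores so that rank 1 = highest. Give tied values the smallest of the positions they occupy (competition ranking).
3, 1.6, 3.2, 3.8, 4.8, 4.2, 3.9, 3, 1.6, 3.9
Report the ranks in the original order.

7, 9, 6, 5, 1, 2, 3, 7, 9, 3

Sorted (descending): 4.8, 4.2, 3.9, 3.9, 3.8, 3.2, 3, 3, 1.6, 1.6
The 2 values of 3.9 occupy positions 3–4 → each gets rank 3.
The 2 values of 3 occupy positions 7–8 → each gets rank 7.
The 2 values of 1.6 occupy positions 9–10 → each gets rank 9.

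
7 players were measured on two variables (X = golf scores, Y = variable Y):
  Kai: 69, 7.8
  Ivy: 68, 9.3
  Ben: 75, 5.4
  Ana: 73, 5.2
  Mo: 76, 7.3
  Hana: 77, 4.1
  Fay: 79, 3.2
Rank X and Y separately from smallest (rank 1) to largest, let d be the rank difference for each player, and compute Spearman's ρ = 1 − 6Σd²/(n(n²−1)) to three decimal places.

-0.857

Ranks of variable 1: 2, 1, 4, 3, 5, 6, 7
Ranks of variable 2: 6, 7, 4, 3, 5, 2, 1
d = r₁ − r₂: -4, -6, 0, 0, 0, 4, 6
d²: 16, 36, 0, 0, 0, 16, 36; Σd² = 104
ρ = 1 − 6·104/(7·48) = 1 − 624/336 = -0.857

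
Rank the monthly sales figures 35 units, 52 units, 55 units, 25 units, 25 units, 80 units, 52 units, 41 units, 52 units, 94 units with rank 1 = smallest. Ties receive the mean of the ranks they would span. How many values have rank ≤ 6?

7

Sorted (ascending): 25, 25, 35, 41, 52, 52, 52, 55, 80, 94
The 2 values of 25 occupy positions 1–2 → average rank (1+2)/2 = 1.5.
The 3 values of 52 occupy positions 5–7 → average rank 6.
Ranks ≤ 6: {1.5, 1.5, 3, 4, 6, 6, 6} → 7 values.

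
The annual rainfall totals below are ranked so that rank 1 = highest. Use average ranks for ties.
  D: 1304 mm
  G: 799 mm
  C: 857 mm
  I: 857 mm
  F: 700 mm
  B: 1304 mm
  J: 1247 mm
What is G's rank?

Sorted (descending): 1304, 1304, 1247, 857, 857, 799, 700
The 2 values of 1304 occupy positions 1–2 → average rank (1+2)/2 = 1.5.
The 2 values of 857 occupy positions 4–5 → average rank (4+5)/2 = 4.5.
G has value 799 mm → rank 6.

6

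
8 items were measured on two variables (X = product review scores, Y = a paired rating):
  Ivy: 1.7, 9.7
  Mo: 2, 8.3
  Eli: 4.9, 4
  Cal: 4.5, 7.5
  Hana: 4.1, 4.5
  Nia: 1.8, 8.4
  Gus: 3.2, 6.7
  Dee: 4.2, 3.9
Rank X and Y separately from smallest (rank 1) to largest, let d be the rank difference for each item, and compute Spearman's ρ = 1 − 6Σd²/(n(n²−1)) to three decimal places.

-0.810

Ranks of variable 1: 1, 3, 8, 7, 5, 2, 4, 6
Ranks of variable 2: 8, 6, 2, 5, 3, 7, 4, 1
d = r₁ − r₂: -7, -3, 6, 2, 2, -5, 0, 5
d²: 49, 9, 36, 4, 4, 25, 0, 25; Σd² = 152
ρ = 1 − 6·152/(8·63) = 1 − 912/504 = -0.810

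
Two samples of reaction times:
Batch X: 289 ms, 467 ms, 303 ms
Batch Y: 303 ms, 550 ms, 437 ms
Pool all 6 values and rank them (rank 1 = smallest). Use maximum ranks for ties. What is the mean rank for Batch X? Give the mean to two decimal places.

Sorted (ascending): 289, 303, 303, 437, 467, 550
The 2 values of 303 occupy positions 2–3 → each gets rank 3.
Batch X values → pooled ranks: 289→1, 467→5, 303→3
Mean rank = (1 + 5 + 3) / 3 = 3.00

3.00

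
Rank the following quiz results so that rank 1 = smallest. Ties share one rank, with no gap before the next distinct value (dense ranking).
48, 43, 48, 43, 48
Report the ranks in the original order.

2, 1, 2, 1, 2

Sorted (ascending): 43, 43, 48, 48, 48
The 2 values of 43 share dense rank 1.
The 3 values of 48 share dense rank 2.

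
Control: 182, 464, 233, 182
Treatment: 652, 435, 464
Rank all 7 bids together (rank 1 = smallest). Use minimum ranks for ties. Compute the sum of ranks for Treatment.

Sorted (ascending): 182, 182, 233, 435, 464, 464, 652
The 2 values of 182 occupy positions 1–2 → each gets rank 1.
The 2 values of 464 occupy positions 5–6 → each gets rank 5.
Treatment values → pooled ranks: 652→7, 435→4, 464→5
Rank sum = 7 + 4 + 5 = 16

16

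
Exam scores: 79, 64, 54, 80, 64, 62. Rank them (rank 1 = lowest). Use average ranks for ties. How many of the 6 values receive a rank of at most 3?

2

Sorted (ascending): 54, 62, 64, 64, 79, 80
The 2 values of 64 occupy positions 3–4 → average rank (3+4)/2 = 3.5.
Ranks ≤ 3: {1, 2} → 2 values.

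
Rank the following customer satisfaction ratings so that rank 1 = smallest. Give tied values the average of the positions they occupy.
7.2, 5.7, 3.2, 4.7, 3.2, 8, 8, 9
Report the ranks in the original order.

5, 4, 1.5, 3, 1.5, 6.5, 6.5, 8

Sorted (ascending): 3.2, 3.2, 4.7, 5.7, 7.2, 8, 8, 9
The 2 values of 3.2 occupy positions 1–2 → average rank (1+2)/2 = 1.5.
The 2 values of 8 occupy positions 6–7 → average rank (6+7)/2 = 6.5.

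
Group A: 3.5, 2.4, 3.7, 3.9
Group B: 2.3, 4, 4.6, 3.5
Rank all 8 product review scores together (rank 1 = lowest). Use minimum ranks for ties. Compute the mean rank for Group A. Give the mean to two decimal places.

4.00

Sorted (ascending): 2.3, 2.4, 3.5, 3.5, 3.7, 3.9, 4, 4.6
The 2 values of 3.5 occupy positions 3–4 → each gets rank 3.
Group A values → pooled ranks: 3.5→3, 2.4→2, 3.7→5, 3.9→6
Mean rank = (3 + 2 + 5 + 6) / 4 = 4.00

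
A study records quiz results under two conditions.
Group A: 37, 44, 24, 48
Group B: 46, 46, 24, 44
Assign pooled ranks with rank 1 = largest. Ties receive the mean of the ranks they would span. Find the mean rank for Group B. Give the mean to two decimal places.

Sorted (descending): 48, 46, 46, 44, 44, 37, 24, 24
The 2 values of 46 occupy positions 2–3 → average rank (2+3)/2 = 2.5.
The 2 values of 44 occupy positions 4–5 → average rank (4+5)/2 = 4.5.
The 2 values of 24 occupy positions 7–8 → average rank (7+8)/2 = 7.5.
Group B values → pooled ranks: 46→2.5, 46→2.5, 24→7.5, 44→4.5
Mean rank = (2.5 + 2.5 + 7.5 + 4.5) / 4 = 4.25

4.25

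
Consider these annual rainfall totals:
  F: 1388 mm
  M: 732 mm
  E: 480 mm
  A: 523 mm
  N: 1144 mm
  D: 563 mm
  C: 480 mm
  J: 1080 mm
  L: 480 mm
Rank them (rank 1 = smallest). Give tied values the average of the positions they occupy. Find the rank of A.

4

Sorted (ascending): 480, 480, 480, 523, 563, 732, 1080, 1144, 1388
The 3 values of 480 occupy positions 1–3 → average rank 2.
A has value 523 mm → rank 4.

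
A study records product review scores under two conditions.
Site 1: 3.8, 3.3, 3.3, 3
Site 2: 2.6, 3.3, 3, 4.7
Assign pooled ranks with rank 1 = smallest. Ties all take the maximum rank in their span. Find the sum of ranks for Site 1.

22

Sorted (ascending): 2.6, 3, 3, 3.3, 3.3, 3.3, 3.8, 4.7
The 2 values of 3 occupy positions 2–3 → each gets rank 3.
The 3 values of 3.3 occupy positions 4–6 → each gets rank 6.
Site 1 values → pooled ranks: 3.8→7, 3.3→6, 3.3→6, 3→3
Rank sum = 7 + 6 + 6 + 3 = 22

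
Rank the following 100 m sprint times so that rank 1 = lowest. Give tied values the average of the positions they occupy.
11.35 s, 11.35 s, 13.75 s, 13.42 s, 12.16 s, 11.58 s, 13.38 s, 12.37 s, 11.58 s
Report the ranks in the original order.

Sorted (ascending): 11.35, 11.35, 11.58, 11.58, 12.16, 12.37, 13.38, 13.42, 13.75
The 2 values of 11.35 occupy positions 1–2 → average rank (1+2)/2 = 1.5.
The 2 values of 11.58 occupy positions 3–4 → average rank (3+4)/2 = 3.5.

1.5, 1.5, 9, 8, 5, 3.5, 7, 6, 3.5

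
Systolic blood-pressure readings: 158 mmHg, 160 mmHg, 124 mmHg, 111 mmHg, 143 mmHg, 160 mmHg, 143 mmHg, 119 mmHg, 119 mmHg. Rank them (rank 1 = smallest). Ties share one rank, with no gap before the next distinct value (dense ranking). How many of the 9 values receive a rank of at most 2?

Sorted (ascending): 111, 119, 119, 124, 143, 143, 158, 160, 160
The 2 values of 119 share dense rank 2.
The 2 values of 143 share dense rank 4.
The 2 values of 160 share dense rank 6.
Remaining distinct values take the next consecutive integers.
Ranks ≤ 2: {1, 2, 2} → 3 values.

3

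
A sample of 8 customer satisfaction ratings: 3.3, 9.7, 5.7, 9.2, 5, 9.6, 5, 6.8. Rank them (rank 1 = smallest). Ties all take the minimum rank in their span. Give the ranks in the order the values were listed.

Sorted (ascending): 3.3, 5, 5, 5.7, 6.8, 9.2, 9.6, 9.7
The 2 values of 5 occupy positions 2–3 → each gets rank 2.

1, 8, 4, 6, 2, 7, 2, 5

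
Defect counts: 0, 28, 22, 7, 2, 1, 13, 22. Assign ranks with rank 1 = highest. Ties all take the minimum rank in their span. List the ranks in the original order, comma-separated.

Sorted (descending): 28, 22, 22, 13, 7, 2, 1, 0
The 2 values of 22 occupy positions 2–3 → each gets rank 2.

8, 1, 2, 5, 6, 7, 4, 2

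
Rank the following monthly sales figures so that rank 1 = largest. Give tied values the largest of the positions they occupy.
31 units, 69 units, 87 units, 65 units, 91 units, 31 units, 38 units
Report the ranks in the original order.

7, 3, 2, 4, 1, 7, 5

Sorted (descending): 91, 87, 69, 65, 38, 31, 31
The 2 values of 31 occupy positions 6–7 → each gets rank 7.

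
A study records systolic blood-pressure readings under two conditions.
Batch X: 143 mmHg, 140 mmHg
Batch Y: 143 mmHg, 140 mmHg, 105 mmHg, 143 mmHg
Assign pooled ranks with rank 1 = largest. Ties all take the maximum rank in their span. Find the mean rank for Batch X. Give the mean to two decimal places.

Sorted (descending): 143, 143, 143, 140, 140, 105
The 3 values of 143 occupy positions 1–3 → each gets rank 3.
The 2 values of 140 occupy positions 4–5 → each gets rank 5.
Batch X values → pooled ranks: 143→3, 140→5
Mean rank = (3 + 5) / 2 = 4.00

4.00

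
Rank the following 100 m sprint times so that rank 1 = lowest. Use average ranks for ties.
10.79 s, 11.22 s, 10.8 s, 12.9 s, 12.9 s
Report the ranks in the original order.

1, 3, 2, 4.5, 4.5

Sorted (ascending): 10.79, 10.8, 11.22, 12.9, 12.9
The 2 values of 12.9 occupy positions 4–5 → average rank (4+5)/2 = 4.5.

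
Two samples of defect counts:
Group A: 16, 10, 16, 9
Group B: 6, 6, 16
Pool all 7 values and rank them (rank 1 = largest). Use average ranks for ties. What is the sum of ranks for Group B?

15

Sorted (descending): 16, 16, 16, 10, 9, 6, 6
The 3 values of 16 occupy positions 1–3 → average rank 2.
The 2 values of 6 occupy positions 6–7 → average rank (6+7)/2 = 6.5.
Group B values → pooled ranks: 6→6.5, 6→6.5, 16→2
Rank sum = 6.5 + 6.5 + 2 = 15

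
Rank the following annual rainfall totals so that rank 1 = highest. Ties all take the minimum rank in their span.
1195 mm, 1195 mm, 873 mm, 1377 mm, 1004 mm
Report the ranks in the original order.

2, 2, 5, 1, 4

Sorted (descending): 1377, 1195, 1195, 1004, 873
The 2 values of 1195 occupy positions 2–3 → each gets rank 2.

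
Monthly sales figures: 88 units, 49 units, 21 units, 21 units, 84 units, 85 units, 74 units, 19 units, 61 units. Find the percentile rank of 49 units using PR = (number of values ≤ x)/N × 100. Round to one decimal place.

44.4

N = 9.
Strictly below 49: 3. Equal to 49: 1.
PR = 4/9 × 100 = 44.4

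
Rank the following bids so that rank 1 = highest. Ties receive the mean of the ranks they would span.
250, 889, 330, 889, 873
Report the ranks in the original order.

Sorted (descending): 889, 889, 873, 330, 250
The 2 values of 889 occupy positions 1–2 → average rank (1+2)/2 = 1.5.

5, 1.5, 4, 1.5, 3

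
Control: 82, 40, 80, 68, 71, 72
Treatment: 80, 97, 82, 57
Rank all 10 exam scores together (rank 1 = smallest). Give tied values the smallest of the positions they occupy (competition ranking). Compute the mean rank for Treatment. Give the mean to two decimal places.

6.50

Sorted (ascending): 40, 57, 68, 71, 72, 80, 80, 82, 82, 97
The 2 values of 80 occupy positions 6–7 → each gets rank 6.
The 2 values of 82 occupy positions 8–9 → each gets rank 8.
Treatment values → pooled ranks: 80→6, 97→10, 82→8, 57→2
Mean rank = (6 + 10 + 8 + 2) / 4 = 6.50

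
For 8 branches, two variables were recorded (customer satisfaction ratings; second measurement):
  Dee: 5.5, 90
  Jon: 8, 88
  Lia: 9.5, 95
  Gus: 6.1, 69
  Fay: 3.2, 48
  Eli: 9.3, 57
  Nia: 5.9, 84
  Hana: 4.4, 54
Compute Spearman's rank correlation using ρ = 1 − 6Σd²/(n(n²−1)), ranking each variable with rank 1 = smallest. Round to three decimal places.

0.595

Ranks of variable 1: 3, 6, 8, 5, 1, 7, 4, 2
Ranks of variable 2: 7, 6, 8, 4, 1, 3, 5, 2
d = r₁ − r₂: -4, 0, 0, 1, 0, 4, -1, 0
d²: 16, 0, 0, 1, 0, 16, 1, 0; Σd² = 34
ρ = 1 − 6·34/(8·63) = 1 − 204/504 = 0.595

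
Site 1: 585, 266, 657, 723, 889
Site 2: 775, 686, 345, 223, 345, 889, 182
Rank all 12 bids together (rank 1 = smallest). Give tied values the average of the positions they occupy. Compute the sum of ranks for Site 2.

41.5

Sorted (ascending): 182, 223, 266, 345, 345, 585, 657, 686, 723, 775, 889, 889
The 2 values of 345 occupy positions 4–5 → average rank (4+5)/2 = 4.5.
The 2 values of 889 occupy positions 11–12 → average rank (11+12)/2 = 11.5.
Site 2 values → pooled ranks: 775→10, 686→8, 345→4.5, 223→2, 345→4.5, 889→11.5, 182→1
Rank sum = 10 + 8 + 4.5 + 2 + 4.5 + 11.5 + 1 = 41.5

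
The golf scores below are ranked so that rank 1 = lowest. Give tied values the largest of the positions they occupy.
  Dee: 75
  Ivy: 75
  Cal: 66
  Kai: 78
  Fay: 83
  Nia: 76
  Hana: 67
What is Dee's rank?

4

Sorted (ascending): 66, 67, 75, 75, 76, 78, 83
The 2 values of 75 occupy positions 3–4 → each gets rank 4.
Dee has value 75 → rank 4.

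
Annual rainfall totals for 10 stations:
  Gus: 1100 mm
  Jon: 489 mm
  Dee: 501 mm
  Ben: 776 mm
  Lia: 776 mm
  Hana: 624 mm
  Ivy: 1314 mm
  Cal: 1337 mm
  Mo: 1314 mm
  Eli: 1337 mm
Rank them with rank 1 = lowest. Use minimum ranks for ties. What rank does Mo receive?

Sorted (ascending): 489, 501, 624, 776, 776, 1100, 1314, 1314, 1337, 1337
The 2 values of 776 occupy positions 4–5 → each gets rank 4.
The 2 values of 1314 occupy positions 7–8 → each gets rank 7.
The 2 values of 1337 occupy positions 9–10 → each gets rank 9.
Mo has value 1314 mm → rank 7.

7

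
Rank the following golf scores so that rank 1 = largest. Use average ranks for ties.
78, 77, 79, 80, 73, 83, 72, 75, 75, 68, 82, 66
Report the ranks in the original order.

Sorted (descending): 83, 82, 80, 79, 78, 77, 75, 75, 73, 72, 68, 66
The 2 values of 75 occupy positions 7–8 → average rank (7+8)/2 = 7.5.

5, 6, 4, 3, 9, 1, 10, 7.5, 7.5, 11, 2, 12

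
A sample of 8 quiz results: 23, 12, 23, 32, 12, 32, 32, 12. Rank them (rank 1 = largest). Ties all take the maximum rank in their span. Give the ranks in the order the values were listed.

Sorted (descending): 32, 32, 32, 23, 23, 12, 12, 12
The 3 values of 32 occupy positions 1–3 → each gets rank 3.
The 2 values of 23 occupy positions 4–5 → each gets rank 5.
The 3 values of 12 occupy positions 6–8 → each gets rank 8.

5, 8, 5, 3, 8, 3, 3, 8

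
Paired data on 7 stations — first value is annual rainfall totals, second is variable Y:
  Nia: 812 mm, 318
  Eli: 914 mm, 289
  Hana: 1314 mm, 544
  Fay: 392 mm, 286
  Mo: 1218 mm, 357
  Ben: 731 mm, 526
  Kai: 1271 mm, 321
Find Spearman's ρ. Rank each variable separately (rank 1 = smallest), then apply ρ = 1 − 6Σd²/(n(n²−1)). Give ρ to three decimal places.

0.571

Ranks of variable 1: 3, 4, 7, 1, 5, 2, 6
Ranks of variable 2: 3, 2, 7, 1, 5, 6, 4
d = r₁ − r₂: 0, 2, 0, 0, 0, -4, 2
d²: 0, 4, 0, 0, 0, 16, 4; Σd² = 24
ρ = 1 − 6·24/(7·48) = 1 − 144/336 = 0.571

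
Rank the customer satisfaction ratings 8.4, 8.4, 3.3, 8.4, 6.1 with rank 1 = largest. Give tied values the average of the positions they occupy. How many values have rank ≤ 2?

3

Sorted (descending): 8.4, 8.4, 8.4, 6.1, 3.3
The 3 values of 8.4 occupy positions 1–3 → average rank 2.
Ranks ≤ 2: {2, 2, 2} → 3 values.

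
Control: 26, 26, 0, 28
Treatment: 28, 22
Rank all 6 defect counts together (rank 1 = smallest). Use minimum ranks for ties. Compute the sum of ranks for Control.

12

Sorted (ascending): 0, 22, 26, 26, 28, 28
The 2 values of 26 occupy positions 3–4 → each gets rank 3.
The 2 values of 28 occupy positions 5–6 → each gets rank 5.
Control values → pooled ranks: 26→3, 26→3, 0→1, 28→5
Rank sum = 3 + 3 + 1 + 5 = 12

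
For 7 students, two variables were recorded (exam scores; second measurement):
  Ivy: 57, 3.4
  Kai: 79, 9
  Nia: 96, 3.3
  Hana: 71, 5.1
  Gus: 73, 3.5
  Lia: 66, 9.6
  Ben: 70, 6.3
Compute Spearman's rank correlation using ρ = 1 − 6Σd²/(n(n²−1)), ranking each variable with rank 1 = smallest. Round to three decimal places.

-0.250

Ranks of variable 1: 1, 6, 7, 4, 5, 2, 3
Ranks of variable 2: 2, 6, 1, 4, 3, 7, 5
d = r₁ − r₂: -1, 0, 6, 0, 2, -5, -2
d²: 1, 0, 36, 0, 4, 25, 4; Σd² = 70
ρ = 1 − 6·70/(7·48) = 1 − 420/336 = -0.250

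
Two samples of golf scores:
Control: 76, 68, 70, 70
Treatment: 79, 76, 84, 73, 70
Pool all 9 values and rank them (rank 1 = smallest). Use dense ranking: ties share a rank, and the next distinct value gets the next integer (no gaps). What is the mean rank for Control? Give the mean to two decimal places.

2.25

Sorted (ascending): 68, 70, 70, 70, 73, 76, 76, 79, 84
The 3 values of 70 share dense rank 2.
The 2 values of 76 share dense rank 4.
Remaining distinct values take the next consecutive integers.
Control values → pooled ranks: 76→4, 68→1, 70→2, 70→2
Mean rank = (4 + 1 + 2 + 2) / 4 = 2.25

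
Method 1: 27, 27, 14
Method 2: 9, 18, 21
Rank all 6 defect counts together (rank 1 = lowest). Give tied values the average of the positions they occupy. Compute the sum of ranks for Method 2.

Sorted (ascending): 9, 14, 18, 21, 27, 27
The 2 values of 27 occupy positions 5–6 → average rank (5+6)/2 = 5.5.
Method 2 values → pooled ranks: 9→1, 18→3, 21→4
Rank sum = 1 + 3 + 4 = 8

8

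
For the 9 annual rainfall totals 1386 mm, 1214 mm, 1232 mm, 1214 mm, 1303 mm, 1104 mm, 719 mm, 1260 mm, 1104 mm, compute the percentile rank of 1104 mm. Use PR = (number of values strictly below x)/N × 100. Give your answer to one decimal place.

11.1

N = 9.
Strictly below 1104: 1. Equal to 1104: 2.
PR = 1/9 × 100 = 11.1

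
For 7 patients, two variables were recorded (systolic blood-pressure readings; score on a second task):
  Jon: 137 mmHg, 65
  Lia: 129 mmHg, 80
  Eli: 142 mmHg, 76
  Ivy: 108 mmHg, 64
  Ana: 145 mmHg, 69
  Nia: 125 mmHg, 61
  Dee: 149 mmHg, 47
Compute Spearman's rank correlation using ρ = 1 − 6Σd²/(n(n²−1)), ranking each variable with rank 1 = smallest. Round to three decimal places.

Ranks of variable 1: 4, 3, 5, 1, 6, 2, 7
Ranks of variable 2: 4, 7, 6, 3, 5, 2, 1
d = r₁ − r₂: 0, -4, -1, -2, 1, 0, 6
d²: 0, 16, 1, 4, 1, 0, 36; Σd² = 58
ρ = 1 − 6·58/(7·48) = 1 − 348/336 = -0.036

-0.036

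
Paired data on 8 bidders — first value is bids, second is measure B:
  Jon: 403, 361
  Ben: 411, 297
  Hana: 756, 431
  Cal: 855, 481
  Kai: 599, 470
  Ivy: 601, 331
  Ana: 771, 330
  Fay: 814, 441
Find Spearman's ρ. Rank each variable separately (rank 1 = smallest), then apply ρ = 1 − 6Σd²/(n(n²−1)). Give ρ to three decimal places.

Ranks of variable 1: 1, 2, 5, 8, 3, 4, 6, 7
Ranks of variable 2: 4, 1, 5, 8, 7, 3, 2, 6
d = r₁ − r₂: -3, 1, 0, 0, -4, 1, 4, 1
d²: 9, 1, 0, 0, 16, 1, 16, 1; Σd² = 44
ρ = 1 − 6·44/(8·63) = 1 − 264/504 = 0.476

0.476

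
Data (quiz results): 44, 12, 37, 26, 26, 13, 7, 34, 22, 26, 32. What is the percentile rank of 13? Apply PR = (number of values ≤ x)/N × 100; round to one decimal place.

N = 11.
Strictly below 13: 2. Equal to 13: 1.
PR = 3/11 × 100 = 27.3

27.3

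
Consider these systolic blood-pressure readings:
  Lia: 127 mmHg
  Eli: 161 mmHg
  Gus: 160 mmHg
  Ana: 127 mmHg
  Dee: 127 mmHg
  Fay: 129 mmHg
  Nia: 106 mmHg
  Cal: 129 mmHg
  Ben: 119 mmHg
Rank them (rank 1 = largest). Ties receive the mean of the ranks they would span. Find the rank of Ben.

Sorted (descending): 161, 160, 129, 129, 127, 127, 127, 119, 106
The 2 values of 129 occupy positions 3–4 → average rank (3+4)/2 = 3.5.
The 3 values of 127 occupy positions 5–7 → average rank 6.
Ben has value 119 mmHg → rank 8.

8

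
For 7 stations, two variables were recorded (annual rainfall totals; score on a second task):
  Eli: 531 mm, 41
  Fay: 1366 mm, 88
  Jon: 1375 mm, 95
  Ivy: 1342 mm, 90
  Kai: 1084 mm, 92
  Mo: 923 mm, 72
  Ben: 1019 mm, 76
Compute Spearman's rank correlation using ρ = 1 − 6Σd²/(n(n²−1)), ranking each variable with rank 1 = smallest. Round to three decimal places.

Ranks of variable 1: 1, 6, 7, 5, 4, 2, 3
Ranks of variable 2: 1, 4, 7, 5, 6, 2, 3
d = r₁ − r₂: 0, 2, 0, 0, -2, 0, 0
d²: 0, 4, 0, 0, 4, 0, 0; Σd² = 8
ρ = 1 − 6·8/(7·48) = 1 − 48/336 = 0.857

0.857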